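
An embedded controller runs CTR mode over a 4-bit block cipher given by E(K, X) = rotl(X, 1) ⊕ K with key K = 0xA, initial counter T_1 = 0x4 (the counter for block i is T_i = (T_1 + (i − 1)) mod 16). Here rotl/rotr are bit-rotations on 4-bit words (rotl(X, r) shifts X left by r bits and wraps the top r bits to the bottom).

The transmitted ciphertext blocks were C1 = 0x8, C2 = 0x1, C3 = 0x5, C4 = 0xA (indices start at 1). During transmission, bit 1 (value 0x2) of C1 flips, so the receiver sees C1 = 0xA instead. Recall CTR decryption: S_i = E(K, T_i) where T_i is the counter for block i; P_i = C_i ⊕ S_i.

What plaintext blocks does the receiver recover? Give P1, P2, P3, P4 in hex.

P1 = 0x8, P2 = 0x1, P3 = 0x3, P4 = 0xE

Only C1 changed, to 0xA. In CTR, a change in C_i flips the same bit in P_i only; the keystream is unaffected. Decrypting the received ciphertext:
P1: T = 0x4, S = E(K, T) = 0x2; 0xA ⊕ 0x2 = 0x8.
P2: T = 0x5, S = E(K, T) = 0x0; 0x1 ⊕ 0x0 = 0x1.
P3: T = 0x6, S = E(K, T) = 0x6; 0x5 ⊕ 0x6 = 0x3.
P4: T = 0x7, S = E(K, T) = 0x4; 0xA ⊕ 0x4 = 0xE.
Blocks that differ from the original plaintext: P1.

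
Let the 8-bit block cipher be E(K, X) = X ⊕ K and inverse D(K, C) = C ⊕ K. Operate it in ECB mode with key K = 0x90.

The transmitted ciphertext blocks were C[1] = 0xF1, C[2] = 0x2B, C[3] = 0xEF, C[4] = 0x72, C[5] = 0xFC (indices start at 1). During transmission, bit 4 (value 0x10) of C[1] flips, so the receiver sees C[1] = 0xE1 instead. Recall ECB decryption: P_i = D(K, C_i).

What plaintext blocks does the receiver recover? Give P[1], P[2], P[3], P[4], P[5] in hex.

Only C[1] changed, to 0xE1. In ECB, a change in C_i affects only P_i. Decrypting the received ciphertext:
P[1]: D(K, 0xE1) = 0x71.
P[2]: D(K, 0x2B) = 0xBB.
P[3]: D(K, 0xEF) = 0x7F.
P[4]: D(K, 0x72) = 0xE2.
P[5]: D(K, 0xFC) = 0x6C.
Blocks that differ from the original plaintext: P[1].

P[1] = 0x71, P[2] = 0xBB, P[3] = 0x7F, P[4] = 0xE2, P[5] = 0x6C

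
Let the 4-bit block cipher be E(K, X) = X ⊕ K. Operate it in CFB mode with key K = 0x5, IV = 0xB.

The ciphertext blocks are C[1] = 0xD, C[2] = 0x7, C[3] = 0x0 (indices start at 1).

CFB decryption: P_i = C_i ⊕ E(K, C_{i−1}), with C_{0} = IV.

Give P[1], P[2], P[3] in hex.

P[1]: E(K, 0xB) = 0xE; 0xD ⊕ 0xE = 0x3.
P[2]: E(K, 0xD) = 0x8; 0x7 ⊕ 0x8 = 0xF.
P[3]: E(K, 0x7) = 0x2; 0x0 ⊕ 0x2 = 0x2.

P[1] = 0x3, P[2] = 0xF, P[3] = 0x2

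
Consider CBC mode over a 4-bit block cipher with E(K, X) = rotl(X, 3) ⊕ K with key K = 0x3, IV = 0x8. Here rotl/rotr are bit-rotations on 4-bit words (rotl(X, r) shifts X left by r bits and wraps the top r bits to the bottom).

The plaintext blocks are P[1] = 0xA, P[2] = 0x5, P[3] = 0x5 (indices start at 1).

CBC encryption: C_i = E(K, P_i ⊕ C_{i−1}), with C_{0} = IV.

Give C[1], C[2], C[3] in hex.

C[1] = 0x2, C[2] = 0x8, C[3] = 0xD

C[1]: P[1] ⊕ 0x8 = 0x2; E(K, 0x2) = 0x2.
C[2]: P[2] ⊕ 0x2 = 0x7; E(K, 0x7) = 0x8.
C[3]: P[3] ⊕ 0x8 = 0xD; E(K, 0xD) = 0xD.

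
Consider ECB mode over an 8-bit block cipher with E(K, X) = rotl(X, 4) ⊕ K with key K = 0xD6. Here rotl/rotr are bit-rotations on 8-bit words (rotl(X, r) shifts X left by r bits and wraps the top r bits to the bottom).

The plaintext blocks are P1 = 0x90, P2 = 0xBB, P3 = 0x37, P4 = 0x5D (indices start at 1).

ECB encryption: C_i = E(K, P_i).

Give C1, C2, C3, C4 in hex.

C1: E(K, 0x90) = 0xDF.
C2: E(K, 0xBB) = 0x6D.
C3: E(K, 0x37) = 0xA5.
C4: E(K, 0x5D) = 0x03.

C1 = 0xDF, C2 = 0x6D, C3 = 0xA5, C4 = 0x03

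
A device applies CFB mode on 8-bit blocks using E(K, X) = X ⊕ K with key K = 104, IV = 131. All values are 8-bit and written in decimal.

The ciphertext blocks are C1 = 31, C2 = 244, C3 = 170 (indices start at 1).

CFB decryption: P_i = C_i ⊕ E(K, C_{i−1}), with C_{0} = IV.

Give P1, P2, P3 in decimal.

P1 = 244, P2 = 131, P3 = 54

P1: E(K, 131) = 235; 31 ⊕ 235 = 244.
P2: E(K, 31) = 119; 244 ⊕ 119 = 131.
P3: E(K, 244) = 156; 170 ⊕ 156 = 54.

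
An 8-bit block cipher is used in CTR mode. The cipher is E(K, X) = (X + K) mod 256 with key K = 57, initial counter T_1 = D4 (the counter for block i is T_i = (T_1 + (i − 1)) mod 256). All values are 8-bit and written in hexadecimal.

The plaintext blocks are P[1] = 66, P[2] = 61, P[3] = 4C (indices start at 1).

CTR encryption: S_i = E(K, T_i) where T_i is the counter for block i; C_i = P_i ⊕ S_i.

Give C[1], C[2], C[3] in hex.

C[1]: T = D4, S = E(K, T) = 2B; 66 ⊕ 2B = 4D.
C[2]: T = D5, S = E(K, T) = 2C; 61 ⊕ 2C = 4D.
C[3]: T = D6, S = E(K, T) = 2D; 4C ⊕ 2D = 61.

C[1] = 4D, C[2] = 4D, C[3] = 61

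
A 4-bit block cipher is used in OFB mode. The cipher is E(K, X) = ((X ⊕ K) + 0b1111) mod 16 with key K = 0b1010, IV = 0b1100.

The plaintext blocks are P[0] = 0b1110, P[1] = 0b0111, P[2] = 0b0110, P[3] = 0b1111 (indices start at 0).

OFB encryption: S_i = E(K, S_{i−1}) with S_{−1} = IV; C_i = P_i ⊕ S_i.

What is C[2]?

C[2] = 0b0101

C[0]: S = E(K, 0b1100) = 0b0101; 0b1110 ⊕ 0b0101 = 0b1011.
C[1]: S = E(K, 0b0101) = 0b1110; 0b0111 ⊕ 0b1110 = 0b1001.
C[2]: S = E(K, 0b1110) = 0b0011; 0b0110 ⊕ 0b0011 = 0b0101.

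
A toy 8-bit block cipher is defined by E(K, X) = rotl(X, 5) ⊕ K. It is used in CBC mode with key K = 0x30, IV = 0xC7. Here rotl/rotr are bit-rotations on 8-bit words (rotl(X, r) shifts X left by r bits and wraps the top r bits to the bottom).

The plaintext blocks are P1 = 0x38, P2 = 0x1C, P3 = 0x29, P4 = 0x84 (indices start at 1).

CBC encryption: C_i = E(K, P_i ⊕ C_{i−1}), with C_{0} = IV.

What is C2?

C1: P1 ⊕ 0xC7 = 0xFF; E(K, 0xFF) = 0xCF.
C2: P2 ⊕ 0xCF = 0xD3; E(K, 0xD3) = 0x4A.

C2 = 0x4A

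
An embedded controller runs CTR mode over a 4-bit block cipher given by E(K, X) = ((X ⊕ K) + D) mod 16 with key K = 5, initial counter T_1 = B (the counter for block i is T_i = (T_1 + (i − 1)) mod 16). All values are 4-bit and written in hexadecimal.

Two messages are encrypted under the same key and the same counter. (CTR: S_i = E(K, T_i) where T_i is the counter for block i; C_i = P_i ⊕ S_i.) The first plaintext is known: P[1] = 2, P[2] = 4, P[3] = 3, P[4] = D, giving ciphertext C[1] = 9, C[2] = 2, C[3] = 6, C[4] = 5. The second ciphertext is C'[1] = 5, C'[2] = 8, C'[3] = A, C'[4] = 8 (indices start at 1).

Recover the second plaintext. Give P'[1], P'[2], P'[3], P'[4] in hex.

P'[1] = E, P'[2] = E, P'[3] = F, P'[4] = 0

In CTR with a reused counter, both messages share the same keystream S_i, so C_i ⊕ C'_i = P_i ⊕ P'_i and thus P'_i = P_i ⊕ C_i ⊕ C'_i.
P'[1]: 2 ⊕ 9 ⊕ 5 = E.
P'[2]: 4 ⊕ 2 ⊕ 8 = E.
P'[3]: 3 ⊕ 6 ⊕ A = F.
P'[4]: D ⊕ 5 ⊕ 8 = 0.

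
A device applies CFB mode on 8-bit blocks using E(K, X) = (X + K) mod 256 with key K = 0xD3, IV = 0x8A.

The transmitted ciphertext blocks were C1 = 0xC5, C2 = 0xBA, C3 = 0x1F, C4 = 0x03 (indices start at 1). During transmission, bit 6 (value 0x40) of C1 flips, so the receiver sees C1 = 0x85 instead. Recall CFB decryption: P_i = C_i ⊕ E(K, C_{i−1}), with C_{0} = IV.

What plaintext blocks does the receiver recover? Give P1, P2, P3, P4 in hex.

P1 = 0xD8, P2 = 0xE2, P3 = 0x92, P4 = 0xF1

Only C1 changed, to 0x85. In CFB, a change in C_i flips the same bit in P_i and garbles P_{i+1}. Decrypting the received ciphertext:
P1: E(K, 0x8A) = 0x5D; 0x85 ⊕ 0x5D = 0xD8.
P2: E(K, 0x85) = 0x58; 0xBA ⊕ 0x58 = 0xE2.
P3: E(K, 0xBA) = 0x8D; 0x1F ⊕ 0x8D = 0x92.
P4: E(K, 0x1F) = 0xF2; 0x03 ⊕ 0xF2 = 0xF1.
Blocks that differ from the original plaintext: P1, P2.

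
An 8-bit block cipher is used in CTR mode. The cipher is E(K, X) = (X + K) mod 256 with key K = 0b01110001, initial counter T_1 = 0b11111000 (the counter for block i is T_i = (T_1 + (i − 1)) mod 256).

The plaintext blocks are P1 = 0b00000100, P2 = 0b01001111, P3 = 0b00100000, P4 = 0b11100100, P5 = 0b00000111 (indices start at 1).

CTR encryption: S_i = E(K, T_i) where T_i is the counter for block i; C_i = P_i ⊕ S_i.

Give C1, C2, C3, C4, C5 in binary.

C1: T = 0b11111000, S = E(K, T) = 0b01101001; 0b00000100 ⊕ 0b01101001 = 0b01101101.
C2: T = 0b11111001, S = E(K, T) = 0b01101010; 0b01001111 ⊕ 0b01101010 = 0b00100101.
C3: T = 0b11111010, S = E(K, T) = 0b01101011; 0b00100000 ⊕ 0b01101011 = 0b01001011.
C4: T = 0b11111011, S = E(K, T) = 0b01101100; 0b11100100 ⊕ 0b01101100 = 0b10001000.
C5: T = 0b11111100, S = E(K, T) = 0b01101101; 0b00000111 ⊕ 0b01101101 = 0b01101010.

C1 = 0b01101101, C2 = 0b00100101, C3 = 0b01001011, C4 = 0b10001000, C5 = 0b01101010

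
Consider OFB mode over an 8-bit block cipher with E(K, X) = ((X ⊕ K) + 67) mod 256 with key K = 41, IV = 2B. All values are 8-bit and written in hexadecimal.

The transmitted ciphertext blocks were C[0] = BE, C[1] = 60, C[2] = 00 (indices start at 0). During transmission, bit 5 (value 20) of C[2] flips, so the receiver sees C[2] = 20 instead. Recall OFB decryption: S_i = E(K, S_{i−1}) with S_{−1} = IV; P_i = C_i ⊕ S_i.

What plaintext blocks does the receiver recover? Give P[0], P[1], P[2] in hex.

P[0] = 6F, P[1] = 97, P[2] = 3D

Only C[2] changed, to 20. In OFB, a change in C_i flips the same bit in P_i only; the keystream is unaffected. Decrypting the received ciphertext:
P[0]: S = E(K, 2B) = D1; BE ⊕ D1 = 6F.
P[1]: S = E(K, D1) = F7; 60 ⊕ F7 = 97.
P[2]: S = E(K, F7) = 1D; 20 ⊕ 1D = 3D.
Blocks that differ from the original plaintext: P[2].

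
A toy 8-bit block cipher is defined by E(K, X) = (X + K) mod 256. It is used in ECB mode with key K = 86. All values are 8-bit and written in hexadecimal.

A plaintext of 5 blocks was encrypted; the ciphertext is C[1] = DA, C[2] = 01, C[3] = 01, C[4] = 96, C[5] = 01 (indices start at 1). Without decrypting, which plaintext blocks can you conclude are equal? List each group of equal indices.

ECB encrypts each block independently with the same key, so equal ciphertext blocks imply equal plaintext blocks.
C[2] = C[3] = C[5] = 01, so P[2] = P[3] = P[5].

P[2] = P[3] = P[5]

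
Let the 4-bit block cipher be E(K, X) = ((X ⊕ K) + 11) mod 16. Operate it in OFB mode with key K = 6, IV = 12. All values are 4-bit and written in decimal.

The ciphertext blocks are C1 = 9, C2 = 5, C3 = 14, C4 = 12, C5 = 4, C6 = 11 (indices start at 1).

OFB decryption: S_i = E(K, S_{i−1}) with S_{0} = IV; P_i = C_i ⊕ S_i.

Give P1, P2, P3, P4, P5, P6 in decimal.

P1: S = E(K, 12) = 5; 9 ⊕ 5 = 12.
P2: S = E(K, 5) = 14; 5 ⊕ 14 = 11.
P3: S = E(K, 14) = 3; 14 ⊕ 3 = 13.
P4: S = E(K, 3) = 0; 12 ⊕ 0 = 12.
P5: S = E(K, 0) = 1; 4 ⊕ 1 = 5.
P6: S = E(K, 1) = 2; 11 ⊕ 2 = 9.

P1 = 12, P2 = 11, P3 = 13, P4 = 12, P5 = 5, P6 = 9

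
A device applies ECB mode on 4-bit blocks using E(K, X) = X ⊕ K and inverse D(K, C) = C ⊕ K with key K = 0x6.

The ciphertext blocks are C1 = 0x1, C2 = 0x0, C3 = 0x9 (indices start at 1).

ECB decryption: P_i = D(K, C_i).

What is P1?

P1: D(K, 0x1) = 0x7.

P1 = 0x7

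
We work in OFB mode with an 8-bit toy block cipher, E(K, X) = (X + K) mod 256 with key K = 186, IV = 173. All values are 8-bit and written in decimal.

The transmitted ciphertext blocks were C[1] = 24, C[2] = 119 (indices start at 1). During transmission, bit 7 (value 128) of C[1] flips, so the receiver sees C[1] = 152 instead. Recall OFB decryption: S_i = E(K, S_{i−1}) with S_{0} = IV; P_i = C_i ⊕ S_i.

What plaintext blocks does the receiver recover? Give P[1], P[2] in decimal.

P[1] = 255, P[2] = 86

Only C[1] changed, to 152. In OFB, a change in C_i flips the same bit in P_i only; the keystream is unaffected. Decrypting the received ciphertext:
P[1]: S = E(K, 173) = 103; 152 ⊕ 103 = 255.
P[2]: S = E(K, 103) = 33; 119 ⊕ 33 = 86.
Blocks that differ from the original plaintext: P[1].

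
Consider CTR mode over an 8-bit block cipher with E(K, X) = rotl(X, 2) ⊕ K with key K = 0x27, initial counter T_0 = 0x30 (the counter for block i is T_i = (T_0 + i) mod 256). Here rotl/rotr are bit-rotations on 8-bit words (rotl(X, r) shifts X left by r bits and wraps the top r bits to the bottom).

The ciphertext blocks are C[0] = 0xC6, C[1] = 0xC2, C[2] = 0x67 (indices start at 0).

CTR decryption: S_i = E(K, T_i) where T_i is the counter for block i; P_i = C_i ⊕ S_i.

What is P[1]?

P[1]: T = 0x31, S = E(K, T) = 0xE3; 0xC2 ⊕ 0xE3 = 0x21.

P[1] = 0x21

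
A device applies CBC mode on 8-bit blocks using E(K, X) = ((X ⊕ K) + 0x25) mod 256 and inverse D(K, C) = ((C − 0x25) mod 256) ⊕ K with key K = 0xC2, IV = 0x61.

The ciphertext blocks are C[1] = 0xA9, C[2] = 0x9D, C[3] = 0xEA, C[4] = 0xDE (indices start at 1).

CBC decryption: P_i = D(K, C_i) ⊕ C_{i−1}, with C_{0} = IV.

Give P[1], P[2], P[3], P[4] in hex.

P[1] = 0x27, P[2] = 0x13, P[3] = 0x9A, P[4] = 0x91

P[1]: D(K, 0xA9) = 0x46; 0x46 ⊕ 0x61 = 0x27.
P[2]: D(K, 0x9D) = 0xBA; 0xBA ⊕ 0xA9 = 0x13.
P[3]: D(K, 0xEA) = 0x07; 0x07 ⊕ 0x9D = 0x9A.
P[4]: D(K, 0xDE) = 0x7B; 0x7B ⊕ 0xEA = 0x91.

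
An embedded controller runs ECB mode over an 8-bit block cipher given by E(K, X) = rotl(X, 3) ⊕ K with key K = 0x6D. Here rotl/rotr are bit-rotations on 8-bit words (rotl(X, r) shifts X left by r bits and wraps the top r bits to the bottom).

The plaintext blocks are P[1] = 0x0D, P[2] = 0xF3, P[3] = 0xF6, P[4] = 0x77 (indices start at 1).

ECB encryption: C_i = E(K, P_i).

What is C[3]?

C[3] = 0xDA

C[3]: E(K, 0xF6) = 0xDA.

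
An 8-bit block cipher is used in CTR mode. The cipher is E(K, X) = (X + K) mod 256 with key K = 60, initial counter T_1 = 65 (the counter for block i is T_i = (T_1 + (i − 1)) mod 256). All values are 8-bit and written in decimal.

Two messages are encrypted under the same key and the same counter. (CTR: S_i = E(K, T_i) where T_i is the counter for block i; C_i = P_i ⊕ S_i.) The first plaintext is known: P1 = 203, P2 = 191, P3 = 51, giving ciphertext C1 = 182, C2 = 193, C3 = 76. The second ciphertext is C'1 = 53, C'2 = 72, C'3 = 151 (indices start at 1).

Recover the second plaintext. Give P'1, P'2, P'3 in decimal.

In CTR with a reused counter, both messages share the same keystream S_i, so C_i ⊕ C'_i = P_i ⊕ P'_i and thus P'_i = P_i ⊕ C_i ⊕ C'_i.
P'1: 203 ⊕ 182 ⊕ 53 = 72.
P'2: 191 ⊕ 193 ⊕ 72 = 54.
P'3: 51 ⊕ 76 ⊕ 151 = 232.

P'1 = 72, P'2 = 54, P'3 = 232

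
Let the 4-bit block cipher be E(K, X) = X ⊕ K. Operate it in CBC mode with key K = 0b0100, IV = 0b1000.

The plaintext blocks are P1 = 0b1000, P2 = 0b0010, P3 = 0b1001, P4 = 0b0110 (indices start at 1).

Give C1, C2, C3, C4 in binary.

CBC encryption: C_i = E(K, P_i ⊕ C_{i−1}), with C_{0} = IV.
C1: P1 ⊕ 0b1000 = 0b0000; E(K, 0b0000) = 0b0100.
C2: P2 ⊕ 0b0100 = 0b0110; E(K, 0b0110) = 0b0010.
C3: P3 ⊕ 0b0010 = 0b1011; E(K, 0b1011) = 0b1111.
C4: P4 ⊕ 0b1111 = 0b1001; E(K, 0b1001) = 0b1101.

C1 = 0b0100, C2 = 0b0010, C3 = 0b1111, C4 = 0b1101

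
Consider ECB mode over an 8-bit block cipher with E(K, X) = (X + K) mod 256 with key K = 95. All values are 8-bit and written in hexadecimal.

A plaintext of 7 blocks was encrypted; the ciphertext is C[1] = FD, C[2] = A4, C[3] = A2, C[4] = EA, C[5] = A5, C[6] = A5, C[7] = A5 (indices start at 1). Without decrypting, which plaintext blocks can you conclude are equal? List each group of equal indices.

ECB encrypts each block independently with the same key, so equal ciphertext blocks imply equal plaintext blocks.
C[5] = C[6] = C[7] = A5, so P[5] = P[6] = P[7].

P[5] = P[6] = P[7]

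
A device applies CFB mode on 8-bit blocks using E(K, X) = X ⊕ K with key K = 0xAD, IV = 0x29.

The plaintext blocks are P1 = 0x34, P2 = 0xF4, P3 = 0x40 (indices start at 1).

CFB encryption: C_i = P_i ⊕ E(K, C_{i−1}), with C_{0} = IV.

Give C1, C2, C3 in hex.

C1: E(K, 0x29) = 0x84; 0x34 ⊕ 0x84 = 0xB0.
C2: E(K, 0xB0) = 0x1D; 0xF4 ⊕ 0x1D = 0xE9.
C3: E(K, 0xE9) = 0x44; 0x40 ⊕ 0x44 = 0x04.

C1 = 0xB0, C2 = 0xE9, C3 = 0x04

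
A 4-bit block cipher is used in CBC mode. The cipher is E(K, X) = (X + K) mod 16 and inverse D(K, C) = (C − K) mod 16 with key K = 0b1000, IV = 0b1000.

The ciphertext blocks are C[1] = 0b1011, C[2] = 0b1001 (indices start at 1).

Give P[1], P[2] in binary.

CBC decryption: P_i = D(K, C_i) ⊕ C_{i−1}, with C_{0} = IV.
P[1]: D(K, 0b1011) = 0b0011; 0b0011 ⊕ 0b1000 = 0b1011.
P[2]: D(K, 0b1001) = 0b0001; 0b0001 ⊕ 0b1011 = 0b1010.

P[1] = 0b1011, P[2] = 0b1010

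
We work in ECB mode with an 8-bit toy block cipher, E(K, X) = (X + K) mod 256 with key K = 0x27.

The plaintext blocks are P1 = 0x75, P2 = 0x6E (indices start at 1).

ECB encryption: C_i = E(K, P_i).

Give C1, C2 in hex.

C1 = 0x9C, C2 = 0x95

C1: E(K, 0x75) = 0x9C.
C2: E(K, 0x6E) = 0x95.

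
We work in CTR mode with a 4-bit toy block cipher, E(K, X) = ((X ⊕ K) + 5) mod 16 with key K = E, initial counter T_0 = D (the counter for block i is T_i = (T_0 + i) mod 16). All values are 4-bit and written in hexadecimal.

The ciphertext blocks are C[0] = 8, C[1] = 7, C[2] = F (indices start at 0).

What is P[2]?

P[2] = 9

CTR decryption: S_i = E(K, T_i) where T_i is the counter for block i; P_i = C_i ⊕ S_i.
P[2]: T = F, S = E(K, T) = 6; F ⊕ 6 = 9.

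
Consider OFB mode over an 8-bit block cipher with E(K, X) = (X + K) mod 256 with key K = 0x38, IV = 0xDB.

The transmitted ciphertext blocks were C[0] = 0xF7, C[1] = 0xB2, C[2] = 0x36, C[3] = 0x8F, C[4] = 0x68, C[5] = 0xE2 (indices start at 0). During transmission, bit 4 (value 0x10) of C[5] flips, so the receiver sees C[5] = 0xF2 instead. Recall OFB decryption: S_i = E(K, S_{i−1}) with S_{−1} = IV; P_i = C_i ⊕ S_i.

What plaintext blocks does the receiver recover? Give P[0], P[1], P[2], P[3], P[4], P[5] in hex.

P[0] = 0xE4, P[1] = 0xF9, P[2] = 0xB5, P[3] = 0x34, P[4] = 0x9B, P[5] = 0xD9

Only C[5] changed, to 0xF2. In OFB, a change in C_i flips the same bit in P_i only; the keystream is unaffected. Decrypting the received ciphertext:
P[0]: S = E(K, 0xDB) = 0x13; 0xF7 ⊕ 0x13 = 0xE4.
P[1]: S = E(K, 0x13) = 0x4B; 0xB2 ⊕ 0x4B = 0xF9.
P[2]: S = E(K, 0x4B) = 0x83; 0x36 ⊕ 0x83 = 0xB5.
P[3]: S = E(K, 0x83) = 0xBB; 0x8F ⊕ 0xBB = 0x34.
P[4]: S = E(K, 0xBB) = 0xF3; 0x68 ⊕ 0xF3 = 0x9B.
P[5]: S = E(K, 0xF3) = 0x2B; 0xF2 ⊕ 0x2B = 0xD9.
Blocks that differ from the original plaintext: P[5].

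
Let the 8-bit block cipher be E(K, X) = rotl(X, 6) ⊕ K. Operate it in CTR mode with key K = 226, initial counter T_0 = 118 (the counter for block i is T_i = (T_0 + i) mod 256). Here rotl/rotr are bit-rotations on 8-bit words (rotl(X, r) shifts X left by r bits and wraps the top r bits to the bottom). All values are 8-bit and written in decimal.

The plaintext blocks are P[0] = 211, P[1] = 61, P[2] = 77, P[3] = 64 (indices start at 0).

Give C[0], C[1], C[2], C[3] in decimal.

C[0] = 172, C[1] = 2, C[2] = 177, C[3] = 252

CTR encryption: S_i = E(K, T_i) where T_i is the counter for block i; C_i = P_i ⊕ S_i.
C[0]: T = 118, S = E(K, T) = 127; 211 ⊕ 127 = 172.
C[1]: T = 119, S = E(K, T) = 63; 61 ⊕ 63 = 2.
C[2]: T = 120, S = E(K, T) = 252; 77 ⊕ 252 = 177.
C[3]: T = 121, S = E(K, T) = 188; 64 ⊕ 188 = 252.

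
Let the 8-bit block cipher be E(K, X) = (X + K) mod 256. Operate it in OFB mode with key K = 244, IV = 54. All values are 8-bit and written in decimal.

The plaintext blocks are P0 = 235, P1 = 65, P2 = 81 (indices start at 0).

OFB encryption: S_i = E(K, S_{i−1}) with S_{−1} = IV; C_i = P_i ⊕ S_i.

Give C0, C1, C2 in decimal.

C0: S = E(K, 54) = 42; 235 ⊕ 42 = 193.
C1: S = E(K, 42) = 30; 65 ⊕ 30 = 95.
C2: S = E(K, 30) = 18; 81 ⊕ 18 = 67.

C0 = 193, C1 = 95, C2 = 67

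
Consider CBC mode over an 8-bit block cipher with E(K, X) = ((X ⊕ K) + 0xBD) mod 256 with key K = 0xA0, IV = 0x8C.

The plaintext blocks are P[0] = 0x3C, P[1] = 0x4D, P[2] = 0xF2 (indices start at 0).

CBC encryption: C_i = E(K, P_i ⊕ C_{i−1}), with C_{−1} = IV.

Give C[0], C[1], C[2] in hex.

C[0] = 0xCD, C[1] = 0xDD, C[2] = 0x4C

C[0]: P[0] ⊕ 0x8C = 0xB0; E(K, 0xB0) = 0xCD.
C[1]: P[1] ⊕ 0xCD = 0x80; E(K, 0x80) = 0xDD.
C[2]: P[2] ⊕ 0xDD = 0x2F; E(K, 0x2F) = 0x4C.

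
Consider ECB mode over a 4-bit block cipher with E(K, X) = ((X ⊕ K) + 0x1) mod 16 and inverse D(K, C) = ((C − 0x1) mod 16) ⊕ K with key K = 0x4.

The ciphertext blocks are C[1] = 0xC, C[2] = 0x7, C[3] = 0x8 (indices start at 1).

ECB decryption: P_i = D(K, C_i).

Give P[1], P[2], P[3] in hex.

P[1]: D(K, 0xC) = 0xF.
P[2]: D(K, 0x7) = 0x2.
P[3]: D(K, 0x8) = 0x3.

P[1] = 0xF, P[2] = 0x2, P[3] = 0x3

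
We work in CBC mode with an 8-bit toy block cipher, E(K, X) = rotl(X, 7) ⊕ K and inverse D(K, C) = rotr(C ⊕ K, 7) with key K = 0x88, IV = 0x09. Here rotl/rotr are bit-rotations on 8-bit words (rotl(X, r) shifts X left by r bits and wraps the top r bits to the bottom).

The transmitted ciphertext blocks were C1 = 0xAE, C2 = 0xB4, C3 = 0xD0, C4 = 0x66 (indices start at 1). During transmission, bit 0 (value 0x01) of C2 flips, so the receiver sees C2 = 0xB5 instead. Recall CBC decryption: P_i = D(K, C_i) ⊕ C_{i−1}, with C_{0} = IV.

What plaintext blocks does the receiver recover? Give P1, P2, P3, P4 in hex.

P1 = 0x45, P2 = 0xD4, P3 = 0x05, P4 = 0x0D

Only C2 changed, to 0xB5. In CBC, a change in C_i garbles P_i and flips the same bit in P_{i+1}. Decrypting the received ciphertext:
P1: D(K, 0xAE) = 0x4C; 0x4C ⊕ 0x09 = 0x45.
P2: D(K, 0xB5) = 0x7A; 0x7A ⊕ 0xAE = 0xD4.
P3: D(K, 0xD0) = 0xB0; 0xB0 ⊕ 0xB5 = 0x05.
P4: D(K, 0x66) = 0xDD; 0xDD ⊕ 0xD0 = 0x0D.
Blocks that differ from the original plaintext: P2, P3.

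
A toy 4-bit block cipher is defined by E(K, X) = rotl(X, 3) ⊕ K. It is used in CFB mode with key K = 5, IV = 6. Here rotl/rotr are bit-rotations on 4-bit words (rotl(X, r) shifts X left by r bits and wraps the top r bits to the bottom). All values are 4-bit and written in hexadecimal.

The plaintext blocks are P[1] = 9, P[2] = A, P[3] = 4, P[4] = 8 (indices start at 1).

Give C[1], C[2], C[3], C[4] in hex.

C[1] = F, C[2] = 0, C[3] = 1, C[4] = 5

CFB encryption: C_i = P_i ⊕ E(K, C_{i−1}), with C_{0} = IV.
C[1]: E(K, 6) = 6; 9 ⊕ 6 = F.
C[2]: E(K, F) = A; A ⊕ A = 0.
C[3]: E(K, 0) = 5; 4 ⊕ 5 = 1.
C[4]: E(K, 1) = D; 8 ⊕ D = 5.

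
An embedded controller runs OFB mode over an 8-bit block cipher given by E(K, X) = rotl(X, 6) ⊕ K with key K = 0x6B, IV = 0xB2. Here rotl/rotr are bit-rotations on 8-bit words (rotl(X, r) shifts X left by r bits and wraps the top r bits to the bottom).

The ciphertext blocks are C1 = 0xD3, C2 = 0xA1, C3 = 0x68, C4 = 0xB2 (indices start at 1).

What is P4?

P4 = 0xAA

OFB decryption: S_i = E(K, S_{i−1}) with S_{0} = IV; P_i = C_i ⊕ S_i.
P1: S = E(K, 0xB2) = 0xC7; 0xD3 ⊕ 0xC7 = 0x14.
P2: S = E(K, 0xC7) = 0x9A; 0xA1 ⊕ 0x9A = 0x3B.
P3: S = E(K, 0x9A) = 0xCD; 0x68 ⊕ 0xCD = 0xA5.
P4: S = E(K, 0xCD) = 0x18; 0xB2 ⊕ 0x18 = 0xAA.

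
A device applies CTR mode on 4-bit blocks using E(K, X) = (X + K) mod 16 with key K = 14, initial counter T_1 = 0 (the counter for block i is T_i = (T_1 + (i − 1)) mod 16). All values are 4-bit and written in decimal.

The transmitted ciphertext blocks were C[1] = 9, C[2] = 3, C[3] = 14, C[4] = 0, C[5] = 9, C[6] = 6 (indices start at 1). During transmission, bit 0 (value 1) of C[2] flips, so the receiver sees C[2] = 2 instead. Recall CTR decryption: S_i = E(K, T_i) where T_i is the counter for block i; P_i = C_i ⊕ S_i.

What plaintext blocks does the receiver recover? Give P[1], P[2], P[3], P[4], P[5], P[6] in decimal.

Only C[2] changed, to 2. In CTR, a change in C_i flips the same bit in P_i only; the keystream is unaffected. Decrypting the received ciphertext:
P[1]: T = 0, S = E(K, T) = 14; 9 ⊕ 14 = 7.
P[2]: T = 1, S = E(K, T) = 15; 2 ⊕ 15 = 13.
P[3]: T = 2, S = E(K, T) = 0; 14 ⊕ 0 = 14.
P[4]: T = 3, S = E(K, T) = 1; 0 ⊕ 1 = 1.
P[5]: T = 4, S = E(K, T) = 2; 9 ⊕ 2 = 11.
P[6]: T = 5, S = E(K, T) = 3; 6 ⊕ 3 = 5.
Blocks that differ from the original plaintext: P[2].

P[1] = 7, P[2] = 13, P[3] = 14, P[4] = 1, P[5] = 11, P[6] = 5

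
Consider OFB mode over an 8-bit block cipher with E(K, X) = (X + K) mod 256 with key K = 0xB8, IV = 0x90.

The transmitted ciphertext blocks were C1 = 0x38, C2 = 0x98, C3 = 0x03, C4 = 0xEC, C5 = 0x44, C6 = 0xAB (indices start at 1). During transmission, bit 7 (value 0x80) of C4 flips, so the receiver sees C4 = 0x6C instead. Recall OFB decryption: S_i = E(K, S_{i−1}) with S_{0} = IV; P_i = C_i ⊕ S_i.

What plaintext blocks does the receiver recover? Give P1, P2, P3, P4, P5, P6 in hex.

P1 = 0x70, P2 = 0x98, P3 = 0xBB, P4 = 0x1C, P5 = 0x6C, P6 = 0x4B

Only C4 changed, to 0x6C. In OFB, a change in C_i flips the same bit in P_i only; the keystream is unaffected. Decrypting the received ciphertext:
P1: S = E(K, 0x90) = 0x48; 0x38 ⊕ 0x48 = 0x70.
P2: S = E(K, 0x48) = 0x00; 0x98 ⊕ 0x00 = 0x98.
P3: S = E(K, 0x00) = 0xB8; 0x03 ⊕ 0xB8 = 0xBB.
P4: S = E(K, 0xB8) = 0x70; 0x6C ⊕ 0x70 = 0x1C.
P5: S = E(K, 0x70) = 0x28; 0x44 ⊕ 0x28 = 0x6C.
P6: S = E(K, 0x28) = 0xE0; 0xAB ⊕ 0xE0 = 0x4B.
Blocks that differ from the original plaintext: P4.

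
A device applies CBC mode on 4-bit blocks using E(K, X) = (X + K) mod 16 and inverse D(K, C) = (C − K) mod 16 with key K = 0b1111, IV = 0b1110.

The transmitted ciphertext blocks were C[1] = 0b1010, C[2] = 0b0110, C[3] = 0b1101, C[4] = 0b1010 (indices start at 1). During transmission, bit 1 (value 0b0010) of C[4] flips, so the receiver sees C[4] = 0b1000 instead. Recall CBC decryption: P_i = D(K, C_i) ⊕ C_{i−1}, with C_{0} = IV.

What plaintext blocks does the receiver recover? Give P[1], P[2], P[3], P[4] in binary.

P[1] = 0b0101, P[2] = 0b1101, P[3] = 0b1000, P[4] = 0b0100

Only C[4] changed, to 0b1000. In CBC, a change in C_i garbles P_i and flips the same bit in P_{i+1}. Decrypting the received ciphertext:
P[1]: D(K, 0b1010) = 0b1011; 0b1011 ⊕ 0b1110 = 0b0101.
P[2]: D(K, 0b0110) = 0b0111; 0b0111 ⊕ 0b1010 = 0b1101.
P[3]: D(K, 0b1101) = 0b1110; 0b1110 ⊕ 0b0110 = 0b1000.
P[4]: D(K, 0b1000) = 0b1001; 0b1001 ⊕ 0b1101 = 0b0100.
Blocks that differ from the original plaintext: P[4].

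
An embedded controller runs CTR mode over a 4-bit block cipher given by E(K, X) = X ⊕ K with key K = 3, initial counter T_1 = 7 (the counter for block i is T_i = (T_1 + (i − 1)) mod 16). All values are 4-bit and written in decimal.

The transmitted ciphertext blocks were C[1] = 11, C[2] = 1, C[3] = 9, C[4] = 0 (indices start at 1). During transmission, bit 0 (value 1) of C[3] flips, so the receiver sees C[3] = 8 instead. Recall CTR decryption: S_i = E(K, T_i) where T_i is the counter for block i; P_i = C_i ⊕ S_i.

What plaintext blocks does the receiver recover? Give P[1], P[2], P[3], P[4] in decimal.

Only C[3] changed, to 8. In CTR, a change in C_i flips the same bit in P_i only; the keystream is unaffected. Decrypting the received ciphertext:
P[1]: T = 7, S = E(K, T) = 4; 11 ⊕ 4 = 15.
P[2]: T = 8, S = E(K, T) = 11; 1 ⊕ 11 = 10.
P[3]: T = 9, S = E(K, T) = 10; 8 ⊕ 10 = 2.
P[4]: T = 10, S = E(K, T) = 9; 0 ⊕ 9 = 9.
Blocks that differ from the original plaintext: P[3].

P[1] = 15, P[2] = 10, P[3] = 2, P[4] = 9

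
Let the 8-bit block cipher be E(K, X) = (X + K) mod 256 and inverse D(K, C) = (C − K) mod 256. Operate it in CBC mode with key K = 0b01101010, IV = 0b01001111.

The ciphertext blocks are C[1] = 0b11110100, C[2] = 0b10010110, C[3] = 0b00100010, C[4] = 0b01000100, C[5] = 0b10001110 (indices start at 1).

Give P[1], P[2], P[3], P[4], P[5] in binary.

P[1] = 0b11000101, P[2] = 0b11011000, P[3] = 0b00101110, P[4] = 0b11111000, P[5] = 0b01100000

CBC decryption: P_i = D(K, C_i) ⊕ C_{i−1}, with C_{0} = IV.
P[1]: D(K, 0b11110100) = 0b10001010; 0b10001010 ⊕ 0b01001111 = 0b11000101.
P[2]: D(K, 0b10010110) = 0b00101100; 0b00101100 ⊕ 0b11110100 = 0b11011000.
P[3]: D(K, 0b00100010) = 0b10111000; 0b10111000 ⊕ 0b10010110 = 0b00101110.
P[4]: D(K, 0b01000100) = 0b11011010; 0b11011010 ⊕ 0b00100010 = 0b11111000.
P[5]: D(K, 0b10001110) = 0b00100100; 0b00100100 ⊕ 0b01000100 = 0b01100000.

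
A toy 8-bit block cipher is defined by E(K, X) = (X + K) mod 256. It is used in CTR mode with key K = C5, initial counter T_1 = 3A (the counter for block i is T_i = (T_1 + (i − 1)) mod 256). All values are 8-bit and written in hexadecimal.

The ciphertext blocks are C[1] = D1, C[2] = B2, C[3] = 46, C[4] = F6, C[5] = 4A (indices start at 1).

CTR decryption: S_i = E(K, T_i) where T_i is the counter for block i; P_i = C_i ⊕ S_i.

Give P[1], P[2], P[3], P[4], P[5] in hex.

P[1] = 2E, P[2] = B2, P[3] = 47, P[4] = F4, P[5] = 49

P[1]: T = 3A, S = E(K, T) = FF; D1 ⊕ FF = 2E.
P[2]: T = 3B, S = E(K, T) = 00; B2 ⊕ 00 = B2.
P[3]: T = 3C, S = E(K, T) = 01; 46 ⊕ 01 = 47.
P[4]: T = 3D, S = E(K, T) = 02; F6 ⊕ 02 = F4.
P[5]: T = 3E, S = E(K, T) = 03; 4A ⊕ 03 = 49.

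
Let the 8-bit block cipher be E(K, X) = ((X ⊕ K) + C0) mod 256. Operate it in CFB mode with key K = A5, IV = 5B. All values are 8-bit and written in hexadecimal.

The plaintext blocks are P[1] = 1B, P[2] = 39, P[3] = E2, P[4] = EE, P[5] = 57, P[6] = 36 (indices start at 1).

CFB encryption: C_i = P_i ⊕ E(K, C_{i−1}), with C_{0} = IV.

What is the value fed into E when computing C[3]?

F9

C[1]: E(K, 5B) = BE; 1B ⊕ BE = A5.
C[2]: E(K, A5) = C0; 39 ⊕ C0 = F9.
C[3]: E(K, F9) = 1C; E2 ⊕ 1C = FE.
So the input to E for block [3] is F9.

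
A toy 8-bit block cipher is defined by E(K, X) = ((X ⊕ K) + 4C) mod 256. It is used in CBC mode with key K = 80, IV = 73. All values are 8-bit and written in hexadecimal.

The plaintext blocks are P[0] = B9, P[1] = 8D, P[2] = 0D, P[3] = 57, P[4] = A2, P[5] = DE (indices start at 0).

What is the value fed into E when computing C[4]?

0F

CBC encryption: C_i = E(K, P_i ⊕ C_{i−1}), with C_{−1} = IV.
C[0]: P[0] ⊕ 73 = CA; E(K, CA) = 96.
C[1]: P[1] ⊕ 96 = 1B; E(K, 1B) = E7.
C[2]: P[2] ⊕ E7 = EA; E(K, EA) = B6.
C[3]: P[3] ⊕ B6 = E1; E(K, E1) = AD.
C[4]: P[4] ⊕ AD = 0F; E(K, 0F) = DB.
So the input to E for block [4] is 0F.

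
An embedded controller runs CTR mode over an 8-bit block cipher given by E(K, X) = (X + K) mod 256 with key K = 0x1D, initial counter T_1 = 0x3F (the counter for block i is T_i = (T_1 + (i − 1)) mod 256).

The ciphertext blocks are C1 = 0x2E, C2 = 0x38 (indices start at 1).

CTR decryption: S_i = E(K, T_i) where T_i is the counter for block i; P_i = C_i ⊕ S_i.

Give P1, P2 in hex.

P1: T = 0x3F, S = E(K, T) = 0x5C; 0x2E ⊕ 0x5C = 0x72.
P2: T = 0x40, S = E(K, T) = 0x5D; 0x38 ⊕ 0x5D = 0x65.

P1 = 0x72, P2 = 0x65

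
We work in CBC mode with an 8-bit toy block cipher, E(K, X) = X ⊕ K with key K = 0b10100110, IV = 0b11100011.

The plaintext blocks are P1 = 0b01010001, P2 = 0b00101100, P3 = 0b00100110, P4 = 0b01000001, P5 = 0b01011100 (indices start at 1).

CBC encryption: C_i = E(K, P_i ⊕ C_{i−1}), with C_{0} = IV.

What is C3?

C3 = 0b00011110

C1: P1 ⊕ 0b11100011 = 0b10110010; E(K, 0b10110010) = 0b00010100.
C2: P2 ⊕ 0b00010100 = 0b00111000; E(K, 0b00111000) = 0b10011110.
C3: P3 ⊕ 0b10011110 = 0b10111000; E(K, 0b10111000) = 0b00011110.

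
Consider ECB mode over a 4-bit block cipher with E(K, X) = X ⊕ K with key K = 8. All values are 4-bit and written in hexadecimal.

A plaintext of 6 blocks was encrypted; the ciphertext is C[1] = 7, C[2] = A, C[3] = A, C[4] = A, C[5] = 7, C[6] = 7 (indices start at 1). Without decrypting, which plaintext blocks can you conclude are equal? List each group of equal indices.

ECB encrypts each block independently with the same key, so equal ciphertext blocks imply equal plaintext blocks.
C[1] = C[5] = C[6] = 7, so P[1] = P[5] = P[6].
C[2] = C[3] = C[4] = A, so P[2] = P[3] = P[4].

P[1] = P[5] = P[6]; P[2] = P[3] = P[4]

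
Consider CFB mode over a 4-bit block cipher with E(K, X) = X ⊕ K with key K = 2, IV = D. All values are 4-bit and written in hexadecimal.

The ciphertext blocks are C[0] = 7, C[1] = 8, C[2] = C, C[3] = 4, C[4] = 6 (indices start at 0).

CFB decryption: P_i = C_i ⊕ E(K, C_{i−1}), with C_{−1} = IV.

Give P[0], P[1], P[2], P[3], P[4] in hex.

P[0] = 8, P[1] = D, P[2] = 6, P[3] = A, P[4] = 0

P[0]: E(K, D) = F; 7 ⊕ F = 8.
P[1]: E(K, 7) = 5; 8 ⊕ 5 = D.
P[2]: E(K, 8) = A; C ⊕ A = 6.
P[3]: E(K, C) = E; 4 ⊕ E = A.
P[4]: E(K, 4) = 6; 6 ⊕ 6 = 0.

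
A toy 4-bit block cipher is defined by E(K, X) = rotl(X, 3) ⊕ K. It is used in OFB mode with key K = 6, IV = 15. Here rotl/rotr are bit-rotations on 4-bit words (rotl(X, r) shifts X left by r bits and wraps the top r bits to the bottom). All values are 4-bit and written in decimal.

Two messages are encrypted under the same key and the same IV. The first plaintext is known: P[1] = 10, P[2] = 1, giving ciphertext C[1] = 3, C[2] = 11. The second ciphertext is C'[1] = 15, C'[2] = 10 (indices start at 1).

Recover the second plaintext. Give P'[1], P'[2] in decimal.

P'[1] = 6, P'[2] = 0

In OFB with a reused IV, both messages share the same keystream S_i, so C_i ⊕ C'_i = P_i ⊕ P'_i and thus P'_i = P_i ⊕ C_i ⊕ C'_i.
P'[1]: 10 ⊕ 3 ⊕ 15 = 6.
P'[2]: 1 ⊕ 11 ⊕ 10 = 0.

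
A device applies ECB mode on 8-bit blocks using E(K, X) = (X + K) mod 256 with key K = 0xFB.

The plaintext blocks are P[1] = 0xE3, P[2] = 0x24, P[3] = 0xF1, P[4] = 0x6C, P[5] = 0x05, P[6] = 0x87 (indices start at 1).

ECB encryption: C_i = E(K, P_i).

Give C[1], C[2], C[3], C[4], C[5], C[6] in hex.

C[1]: E(K, 0xE3) = 0xDE.
C[2]: E(K, 0x24) = 0x1F.
C[3]: E(K, 0xF1) = 0xEC.
C[4]: E(K, 0x6C) = 0x67.
C[5]: E(K, 0x05) = 0x00.
C[6]: E(K, 0x87) = 0x82.

C[1] = 0xDE, C[2] = 0x1F, C[3] = 0xEC, C[4] = 0x67, C[5] = 0x00, C[6] = 0x82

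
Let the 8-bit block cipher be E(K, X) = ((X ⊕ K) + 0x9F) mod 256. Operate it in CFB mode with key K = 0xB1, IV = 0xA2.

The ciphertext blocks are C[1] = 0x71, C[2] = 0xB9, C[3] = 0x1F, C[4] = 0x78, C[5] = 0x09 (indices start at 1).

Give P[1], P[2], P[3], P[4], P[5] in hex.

CFB decryption: P_i = C_i ⊕ E(K, C_{i−1}), with C_{0} = IV.
P[1]: E(K, 0xA2) = 0xB2; 0x71 ⊕ 0xB2 = 0xC3.
P[2]: E(K, 0x71) = 0x5F; 0xB9 ⊕ 0x5F = 0xE6.
P[3]: E(K, 0xB9) = 0xA7; 0x1F ⊕ 0xA7 = 0xB8.
P[4]: E(K, 0x1F) = 0x4D; 0x78 ⊕ 0x4D = 0x35.
P[5]: E(K, 0x78) = 0x68; 0x09 ⊕ 0x68 = 0x61.

P[1] = 0xC3, P[2] = 0xE6, P[3] = 0xB8, P[4] = 0x35, P[5] = 0x61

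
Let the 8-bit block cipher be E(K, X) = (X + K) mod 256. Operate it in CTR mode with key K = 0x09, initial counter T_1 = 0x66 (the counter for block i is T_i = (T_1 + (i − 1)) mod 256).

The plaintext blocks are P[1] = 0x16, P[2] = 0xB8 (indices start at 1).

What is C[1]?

CTR encryption: S_i = E(K, T_i) where T_i is the counter for block i; C_i = P_i ⊕ S_i.
C[1]: T = 0x66, S = E(K, T) = 0x6F; 0x16 ⊕ 0x6F = 0x79.

C[1] = 0x79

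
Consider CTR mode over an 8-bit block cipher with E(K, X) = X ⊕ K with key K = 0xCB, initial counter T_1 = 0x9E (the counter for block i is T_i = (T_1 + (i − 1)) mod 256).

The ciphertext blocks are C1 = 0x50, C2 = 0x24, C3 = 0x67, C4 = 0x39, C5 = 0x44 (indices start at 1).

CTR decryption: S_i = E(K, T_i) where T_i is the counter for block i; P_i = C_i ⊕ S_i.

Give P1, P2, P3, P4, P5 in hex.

P1 = 0x05, P2 = 0x70, P3 = 0x0C, P4 = 0x53, P5 = 0x2D

P1: T = 0x9E, S = E(K, T) = 0x55; 0x50 ⊕ 0x55 = 0x05.
P2: T = 0x9F, S = E(K, T) = 0x54; 0x24 ⊕ 0x54 = 0x70.
P3: T = 0xA0, S = E(K, T) = 0x6B; 0x67 ⊕ 0x6B = 0x0C.
P4: T = 0xA1, S = E(K, T) = 0x6A; 0x39 ⊕ 0x6A = 0x53.
P5: T = 0xA2, S = E(K, T) = 0x69; 0x44 ⊕ 0x69 = 0x2D.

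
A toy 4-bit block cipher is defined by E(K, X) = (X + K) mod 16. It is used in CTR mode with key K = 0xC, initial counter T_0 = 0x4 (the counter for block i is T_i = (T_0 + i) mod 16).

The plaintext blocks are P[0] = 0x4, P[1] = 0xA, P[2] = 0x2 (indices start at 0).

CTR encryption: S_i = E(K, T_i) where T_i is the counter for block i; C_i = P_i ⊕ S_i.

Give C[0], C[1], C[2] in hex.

C[0] = 0x4, C[1] = 0xB, C[2] = 0x0

C[0]: T = 0x4, S = E(K, T) = 0x0; 0x4 ⊕ 0x0 = 0x4.
C[1]: T = 0x5, S = E(K, T) = 0x1; 0xA ⊕ 0x1 = 0xB.
C[2]: T = 0x6, S = E(K, T) = 0x2; 0x2 ⊕ 0x2 = 0x0.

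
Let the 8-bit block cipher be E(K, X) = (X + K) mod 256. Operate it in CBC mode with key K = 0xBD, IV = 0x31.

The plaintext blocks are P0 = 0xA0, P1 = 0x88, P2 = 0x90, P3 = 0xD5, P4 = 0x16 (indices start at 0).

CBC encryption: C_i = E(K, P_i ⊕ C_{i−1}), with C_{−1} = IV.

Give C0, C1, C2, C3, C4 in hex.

C0: P0 ⊕ 0x31 = 0x91; E(K, 0x91) = 0x4E.
C1: P1 ⊕ 0x4E = 0xC6; E(K, 0xC6) = 0x83.
C2: P2 ⊕ 0x83 = 0x13; E(K, 0x13) = 0xD0.
C3: P3 ⊕ 0xD0 = 0x05; E(K, 0x05) = 0xC2.
C4: P4 ⊕ 0xC2 = 0xD4; E(K, 0xD4) = 0x91.

C0 = 0x4E, C1 = 0x83, C2 = 0xD0, C3 = 0xC2, C4 = 0x91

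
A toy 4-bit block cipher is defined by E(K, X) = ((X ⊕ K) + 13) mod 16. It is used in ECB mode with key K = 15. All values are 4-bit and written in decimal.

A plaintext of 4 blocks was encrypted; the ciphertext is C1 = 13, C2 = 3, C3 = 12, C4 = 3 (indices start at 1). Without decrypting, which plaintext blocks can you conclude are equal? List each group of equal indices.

P2 = P4

ECB encrypts each block independently with the same key, so equal ciphertext blocks imply equal plaintext blocks.
C2 = C4 = 3, so P2 = P4.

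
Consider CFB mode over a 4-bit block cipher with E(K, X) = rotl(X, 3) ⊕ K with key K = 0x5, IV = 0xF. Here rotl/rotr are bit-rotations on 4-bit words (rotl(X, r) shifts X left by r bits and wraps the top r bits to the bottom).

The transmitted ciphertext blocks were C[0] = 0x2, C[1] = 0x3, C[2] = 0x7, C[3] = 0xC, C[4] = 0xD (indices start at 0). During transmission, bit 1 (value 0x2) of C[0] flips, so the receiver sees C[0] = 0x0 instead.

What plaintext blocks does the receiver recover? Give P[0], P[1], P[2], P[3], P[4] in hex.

P[0] = 0xA, P[1] = 0x6, P[2] = 0xB, P[3] = 0x2, P[4] = 0xE

CFB decryption: P_i = C_i ⊕ E(K, C_{i−1}), with C_{−1} = IV.
Only C[0] changed, to 0x0. In CFB, a change in C_i flips the same bit in P_i and garbles P_{i+1}. Decrypting the received ciphertext:
P[0]: E(K, 0xF) = 0xA; 0x0 ⊕ 0xA = 0xA.
P[1]: E(K, 0x0) = 0x5; 0x3 ⊕ 0x5 = 0x6.
P[2]: E(K, 0x3) = 0xC; 0x7 ⊕ 0xC = 0xB.
P[3]: E(K, 0x7) = 0xE; 0xC ⊕ 0xE = 0x2.
P[4]: E(K, 0xC) = 0x3; 0xD ⊕ 0x3 = 0xE.
Blocks that differ from the original plaintext: P[0], P[1].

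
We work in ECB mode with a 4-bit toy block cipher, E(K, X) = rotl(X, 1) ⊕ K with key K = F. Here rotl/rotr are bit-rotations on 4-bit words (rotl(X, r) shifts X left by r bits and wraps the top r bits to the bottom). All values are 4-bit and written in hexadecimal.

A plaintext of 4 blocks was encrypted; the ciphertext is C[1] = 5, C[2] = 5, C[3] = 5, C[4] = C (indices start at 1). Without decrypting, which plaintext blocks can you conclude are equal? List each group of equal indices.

P[1] = P[2] = P[3]

ECB encrypts each block independently with the same key, so equal ciphertext blocks imply equal plaintext blocks.
C[1] = C[2] = C[3] = 5, so P[1] = P[2] = P[3].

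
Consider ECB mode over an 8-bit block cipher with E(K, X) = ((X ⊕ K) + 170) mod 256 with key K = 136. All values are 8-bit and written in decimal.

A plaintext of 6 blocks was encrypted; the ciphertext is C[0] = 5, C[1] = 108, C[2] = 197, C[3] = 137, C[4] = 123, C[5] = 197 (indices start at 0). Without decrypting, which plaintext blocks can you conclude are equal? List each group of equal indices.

ECB encrypts each block independently with the same key, so equal ciphertext blocks imply equal plaintext blocks.
C[2] = C[5] = 197, so P[2] = P[5].

P[2] = P[5]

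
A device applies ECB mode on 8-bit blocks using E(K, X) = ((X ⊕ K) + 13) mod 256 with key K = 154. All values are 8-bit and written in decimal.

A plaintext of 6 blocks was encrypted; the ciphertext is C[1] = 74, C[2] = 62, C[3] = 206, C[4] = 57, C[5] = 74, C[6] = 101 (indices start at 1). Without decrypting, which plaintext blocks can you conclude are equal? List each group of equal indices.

ECB encrypts each block independently with the same key, so equal ciphertext blocks imply equal plaintext blocks.
C[1] = C[5] = 74, so P[1] = P[5].

P[1] = P[5]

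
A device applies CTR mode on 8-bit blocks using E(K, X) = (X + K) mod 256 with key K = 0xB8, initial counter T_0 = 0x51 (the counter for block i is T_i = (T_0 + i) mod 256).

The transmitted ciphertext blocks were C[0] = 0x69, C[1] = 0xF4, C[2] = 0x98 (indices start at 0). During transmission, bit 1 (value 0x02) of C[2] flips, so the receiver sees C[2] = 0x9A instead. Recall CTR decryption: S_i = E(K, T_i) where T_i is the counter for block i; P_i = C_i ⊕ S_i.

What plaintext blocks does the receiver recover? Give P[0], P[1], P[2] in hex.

Only C[2] changed, to 0x9A. In CTR, a change in C_i flips the same bit in P_i only; the keystream is unaffected. Decrypting the received ciphertext:
P[0]: T = 0x51, S = E(K, T) = 0x09; 0x69 ⊕ 0x09 = 0x60.
P[1]: T = 0x52, S = E(K, T) = 0x0A; 0xF4 ⊕ 0x0A = 0xFE.
P[2]: T = 0x53, S = E(K, T) = 0x0B; 0x9A ⊕ 0x0B = 0x91.
Blocks that differ from the original plaintext: P[2].

P[0] = 0x60, P[1] = 0xFE, P[2] = 0x91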